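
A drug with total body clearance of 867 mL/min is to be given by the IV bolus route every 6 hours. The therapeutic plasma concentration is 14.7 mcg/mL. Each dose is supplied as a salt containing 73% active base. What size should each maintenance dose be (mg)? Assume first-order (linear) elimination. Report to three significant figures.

6290 mg

CL = 867 mL/min = 867 × 0.06 = 52.02 L/h
At steady state, dose per interval replaces the amount cleared in that interval: S·D/τ = CL·Css.
D = CL × Css × τ / S = 52.02 × 14.7 × 6 / 0.73 = 6285 mg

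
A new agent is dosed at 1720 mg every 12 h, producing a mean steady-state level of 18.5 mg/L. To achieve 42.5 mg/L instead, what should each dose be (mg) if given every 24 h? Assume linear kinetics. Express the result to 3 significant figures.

For first-order elimination, Css ∝ F·D/(CL·τ); F and CL are unchanged, so Css ∝ D/τ.
D₂ = D₁ × (Css,target / Css,current) × (τ₂/τ₁) = 1720 × (42.5/18.5) × (24/12) = 7903 mg

7900 mg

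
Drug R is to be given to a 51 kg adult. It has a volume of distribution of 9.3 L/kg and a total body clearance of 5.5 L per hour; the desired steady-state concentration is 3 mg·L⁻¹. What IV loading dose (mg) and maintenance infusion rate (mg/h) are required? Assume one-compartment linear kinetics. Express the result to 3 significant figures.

(a) 1420 mg; (b) 16.5 mg/h

Vd(total) = 51 kg × 9.3 L/kg = 474.3 L
Loading: fill Vd to C_target → 474.3 L × 3 mg/L = 1423 mg
Maintenance infusion rate = CL × Css = 5.500 × 3 = 16.50 mg/h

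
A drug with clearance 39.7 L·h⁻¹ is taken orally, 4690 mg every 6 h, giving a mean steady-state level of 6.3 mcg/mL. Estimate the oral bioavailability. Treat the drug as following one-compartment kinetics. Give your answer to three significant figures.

0.320

F·D/τ = CL·Css at steady state → F = CL·Css·τ / D.
F = 39.7 × 6.3 × 6 / 4690 = 0.320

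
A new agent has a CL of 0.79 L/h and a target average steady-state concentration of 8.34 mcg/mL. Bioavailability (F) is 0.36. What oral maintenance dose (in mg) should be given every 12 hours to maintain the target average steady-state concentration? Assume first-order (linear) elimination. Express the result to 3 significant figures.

D = CL × Css × τ / F = 0.7900 × 8.34 × 12 / 0.36 = 219.6 mg

220 mg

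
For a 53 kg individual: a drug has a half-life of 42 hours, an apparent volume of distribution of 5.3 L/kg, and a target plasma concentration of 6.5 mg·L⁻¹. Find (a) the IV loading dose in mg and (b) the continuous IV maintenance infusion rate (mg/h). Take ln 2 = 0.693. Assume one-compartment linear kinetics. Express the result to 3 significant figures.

(a) 1830 mg; (b) 30.1 mg/h

Vd(total) = 53 kg × 5.3 L/kg = 280.9 L
LD = Vd × C = 280.9 × 6.5 = 1826 mg
CL = 0.693 × Vd / t½ = 0.693 × 280.9 / 42 = 4.635 L/h
Infusion rate = CL × Css = 4.635 × 6.5 = 30.13 mg/h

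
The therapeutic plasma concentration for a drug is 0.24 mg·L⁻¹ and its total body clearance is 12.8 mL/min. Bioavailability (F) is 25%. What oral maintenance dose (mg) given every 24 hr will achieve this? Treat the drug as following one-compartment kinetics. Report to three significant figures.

17.7 mg

Convert clearance: 12.8 mL/min × 60 min/h ÷ 1000 mL/L = 0.7680 L/h
D = CL × Css × τ / F = 0.7680 × 0.24 × 24 / 0.25 = 17.69 mg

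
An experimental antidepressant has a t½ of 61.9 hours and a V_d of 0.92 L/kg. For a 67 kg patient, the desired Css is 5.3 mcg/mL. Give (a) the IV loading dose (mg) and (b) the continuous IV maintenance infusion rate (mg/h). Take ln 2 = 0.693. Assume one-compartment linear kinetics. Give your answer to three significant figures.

Vd(total) = 67 kg × 0.92 L/kg = 61.64 L
LD = Vd × C = 61.64 × 5.3 = 326.7 mg
CL = 0.693 × Vd / t½ = 0.693 × 61.64 / 61.9 = 0.6901 L/h
Infusion rate = CL × Css = 0.6901 × 5.3 = 3.658 mg/h

(a) 327 mg; (b) 3.66 mg/h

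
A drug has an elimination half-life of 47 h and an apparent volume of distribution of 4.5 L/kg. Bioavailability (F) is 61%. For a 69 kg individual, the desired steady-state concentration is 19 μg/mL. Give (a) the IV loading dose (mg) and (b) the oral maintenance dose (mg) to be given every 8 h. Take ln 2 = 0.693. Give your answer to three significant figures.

Vd = 4.5 L/kg × 69 kg = 310.5 L
LD = Vd × C = 310.5 × 19 = 5900 mg
CL = 0.693 × Vd / t½ = 0.693 × 310.5 / 47 = 4.578 L/h
D = CL × Css × τ / F = 4.578 × 19 × 8 / 0.61 = 1141 mg

(a) 5900 mg; (b) 1140 mg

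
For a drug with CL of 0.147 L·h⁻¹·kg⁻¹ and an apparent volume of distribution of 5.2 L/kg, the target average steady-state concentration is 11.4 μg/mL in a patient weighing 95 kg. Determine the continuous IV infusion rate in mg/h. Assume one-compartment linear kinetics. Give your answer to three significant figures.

CL = 0.147 L·h⁻¹·kg⁻¹ × 95 kg = 13.97 L/h
Infusion rate = CL · Css = 13.97 L/h × 11.4 mg/L = 159.3 mg/h

159 mg/h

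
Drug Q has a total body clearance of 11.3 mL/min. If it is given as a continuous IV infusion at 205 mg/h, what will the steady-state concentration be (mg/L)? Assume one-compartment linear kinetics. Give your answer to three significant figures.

CL = 11.3 mL/min × 60/1000 = 0.6780 L/h
Css = rate / CL = 205 / 0.6780 = 302.4 mg/L

302 mg/L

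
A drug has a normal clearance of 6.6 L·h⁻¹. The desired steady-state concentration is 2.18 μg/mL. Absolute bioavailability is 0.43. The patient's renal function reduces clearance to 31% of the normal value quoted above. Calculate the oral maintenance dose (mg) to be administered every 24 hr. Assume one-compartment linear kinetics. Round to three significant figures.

249 mg

Patient clearance = 0.31 × 6.600 = 2.046 L/h
D = CL × Css × τ / F = 2.046 × 2.18 × 24 / 0.43 = 248.9 mg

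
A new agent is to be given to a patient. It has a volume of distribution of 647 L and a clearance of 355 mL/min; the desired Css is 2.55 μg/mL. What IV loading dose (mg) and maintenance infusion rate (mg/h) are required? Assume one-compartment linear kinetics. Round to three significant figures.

LD = Vd · C_target = 647.0 × 2.55 = 1650 mg
CL = 355 mL/min = 355 × 0.06 = 21.30 L/h
Maintenance infusion rate = CL × Css = 21.30 × 2.55 = 54.32 mg/h

(a) 1650 mg; (b) 54.3 mg/h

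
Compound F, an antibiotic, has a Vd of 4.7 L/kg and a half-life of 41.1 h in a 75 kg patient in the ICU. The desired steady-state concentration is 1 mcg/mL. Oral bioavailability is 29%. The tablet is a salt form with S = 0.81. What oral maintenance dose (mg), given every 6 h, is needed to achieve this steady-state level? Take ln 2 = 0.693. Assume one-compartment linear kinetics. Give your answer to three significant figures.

Total Vd = 4.7 × 75 = 352.5 L
CL = ln 2 · Vd / t½ = 0.693 × 352.5 / 41.1 = 5.944 L/h
D = CL × Css × τ / F / S = 5.944 × 1 × 6 / 0.29 / 0.81 = 151.8 mg

152 mg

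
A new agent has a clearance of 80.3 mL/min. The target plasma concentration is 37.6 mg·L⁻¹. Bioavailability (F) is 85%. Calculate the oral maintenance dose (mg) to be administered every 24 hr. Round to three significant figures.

CL = 80.3 mL/min = 80.3 × 0.06 = 4.818 L/h
D = CL × Css × τ / F = 4.818 × 37.6 × 24 / 0.85 = 5115 mg

5120 mg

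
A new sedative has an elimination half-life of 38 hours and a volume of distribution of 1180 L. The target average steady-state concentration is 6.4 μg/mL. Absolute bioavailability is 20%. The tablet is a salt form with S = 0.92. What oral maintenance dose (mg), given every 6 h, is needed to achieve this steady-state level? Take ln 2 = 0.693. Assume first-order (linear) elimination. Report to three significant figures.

4490 mg

CL = 0.693 × Vd / t½ = 0.693 × 1180 / 38 = 21.52 L/h
D = CL × Css × τ / F / S = 21.52 × 6.4 × 6 / 0.2 / 0.92 = 4491 mg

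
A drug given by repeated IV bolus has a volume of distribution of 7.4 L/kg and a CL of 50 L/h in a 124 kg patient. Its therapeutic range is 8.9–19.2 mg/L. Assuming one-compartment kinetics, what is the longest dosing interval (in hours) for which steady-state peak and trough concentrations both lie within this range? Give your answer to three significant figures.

14.1 h

Total Vd = 7.4 × 124 = 917.6 L
k = CL / Vd = 50.00 / 917.6 = 0.05449 h⁻¹
Between IV bolus doses, concentration decays as C = C₀·e^(−kτ), so C_peak/C_trough = e^(kτ).
τ_max = ln(C_peak/C_trough) / k = ln(19.2/8.9) / 0.05449 = 0.7689 / 0.05449 = 14.11 h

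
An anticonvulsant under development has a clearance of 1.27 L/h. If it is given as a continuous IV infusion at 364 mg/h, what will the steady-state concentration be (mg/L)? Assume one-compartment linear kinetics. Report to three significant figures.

Css = rate / CL = 364 / 1.270 = 286.6 mg/L

287 mg/L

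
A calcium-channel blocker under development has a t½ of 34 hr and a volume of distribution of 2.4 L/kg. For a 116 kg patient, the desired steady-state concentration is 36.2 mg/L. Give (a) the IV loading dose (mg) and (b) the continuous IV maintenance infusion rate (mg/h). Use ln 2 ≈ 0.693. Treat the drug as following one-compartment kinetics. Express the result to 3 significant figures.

(a) 10100 mg; (b) 205 mg/h

Vd(total) = 116 kg × 2.4 L/kg = 278.4 L
LD = Vd × C = 278.4 × 36.2 = 10080 mg
CL = 0.693 × Vd / t½ = 0.693 × 278.4 / 34 = 5.674 L/h
Infusion rate = CL × Css = 5.674 × 36.2 = 205.4 mg/h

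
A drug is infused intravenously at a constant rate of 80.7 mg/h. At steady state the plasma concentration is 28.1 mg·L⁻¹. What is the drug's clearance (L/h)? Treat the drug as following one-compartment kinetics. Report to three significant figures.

At steady state, infusion rate = CL × Css, so CL = rate / Css.
CL = 80.7 / 28.1 = 2.872 L/h

2.87 L/h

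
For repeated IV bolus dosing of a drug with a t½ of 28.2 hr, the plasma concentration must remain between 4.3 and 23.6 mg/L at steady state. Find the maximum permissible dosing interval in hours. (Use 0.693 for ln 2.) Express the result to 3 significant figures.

k = 0.693 / t½ = 0.693 / 28.2 = 0.02457 h⁻¹
Between IV bolus doses, concentration decays as C = C₀·e^(−kτ), so C_peak/C_trough = e^(kτ).
τ_max = ln(C_peak/C_trough) / k = ln(23.6/4.3) / 0.02457 = 1.703 / 0.02457 = 69.31 h

69.3 h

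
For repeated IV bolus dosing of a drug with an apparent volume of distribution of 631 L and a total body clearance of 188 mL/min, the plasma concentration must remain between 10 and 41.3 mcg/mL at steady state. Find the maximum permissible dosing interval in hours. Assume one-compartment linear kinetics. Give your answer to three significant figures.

CL = 188 mL/min = 188 × 0.06 = 11.28 L/h
k = CL / Vd = 11.28 / 631.0 = 0.01788 h⁻¹
Between IV bolus doses, concentration decays as C = C₀·e^(−kτ), so C_peak/C_trough = e^(kτ).
τ_max = ln(C_peak/C_trough) / k = ln(41.3/10) / 0.01788 = 1.418 / 0.01788 = 79.31 h

79.3 h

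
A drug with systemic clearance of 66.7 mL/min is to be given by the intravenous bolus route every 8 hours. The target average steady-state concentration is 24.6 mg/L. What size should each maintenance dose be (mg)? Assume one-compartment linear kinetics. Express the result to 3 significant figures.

CL = 66.7 mL/min × 60/1000 = 4.002 L/h
D = CL × Css × τ = 4.002 × 24.6 × 8 = 787.6 mg

788 mg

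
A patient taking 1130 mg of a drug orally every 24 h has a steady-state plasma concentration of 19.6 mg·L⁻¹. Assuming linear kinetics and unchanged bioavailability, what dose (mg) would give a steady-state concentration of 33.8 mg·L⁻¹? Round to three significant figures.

1950 mg

For first-order elimination, Css ∝ F·D/(CL·τ); F and CL are unchanged, so Css ∝ D/τ.
D₂ = D₁ × (Css,target / Css,current) = 1130 × 33.8/19.6 = 1949 mg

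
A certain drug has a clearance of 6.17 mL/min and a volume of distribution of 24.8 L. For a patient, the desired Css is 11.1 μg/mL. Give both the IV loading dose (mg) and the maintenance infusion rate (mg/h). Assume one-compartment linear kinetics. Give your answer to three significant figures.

(a) 275 mg; (b) 4.11 mg/h

LD = Vd · C_target = 24.80 × 11.1 = 275.3 mg
Convert clearance: 6.17 mL/min × 60 min/h ÷ 1000 mL/L = 0.3702 L/h
Infusion rate = 0.3702 L/h × 11.1 mg/L = 4.109 mg/h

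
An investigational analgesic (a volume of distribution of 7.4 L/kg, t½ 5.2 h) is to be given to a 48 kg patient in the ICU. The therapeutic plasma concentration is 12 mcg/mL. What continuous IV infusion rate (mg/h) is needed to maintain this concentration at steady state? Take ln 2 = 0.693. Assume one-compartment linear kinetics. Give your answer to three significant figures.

568 mg/h

Vd(total) = 48 kg × 7.4 L/kg = 355.2 L
k = 0.693/5.2 = 0.1333 h⁻¹, so CL = k·Vd = 0.1333 × 355.2 = 47.35 L/h
Infusion rate = CL × Css = 47.35 × 12 = 568.2 mg/h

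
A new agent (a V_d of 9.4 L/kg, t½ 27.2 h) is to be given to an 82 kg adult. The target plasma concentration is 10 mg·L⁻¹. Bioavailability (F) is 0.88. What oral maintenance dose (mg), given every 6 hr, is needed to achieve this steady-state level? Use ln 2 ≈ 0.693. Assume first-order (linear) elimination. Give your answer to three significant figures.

1340 mg

Total Vd = 9.4 × 82 = 770.8 L
CL = 0.693 × Vd / t½ = 0.693 × 770.8 / 27.2 = 19.64 L/h
D = CL × Css × τ / F = 19.64 × 10 × 6 / 0.88 = 1339 mg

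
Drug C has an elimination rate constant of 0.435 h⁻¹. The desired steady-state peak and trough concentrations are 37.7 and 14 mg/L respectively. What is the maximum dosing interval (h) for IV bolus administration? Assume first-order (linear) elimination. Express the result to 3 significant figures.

2.28 h

Between IV bolus doses, concentration decays as C = C₀·e^(−kτ), so C_peak/C_trough = e^(kτ).
τ_max = ln(C_peak/C_trough) / k = ln(37.7/14) / 0.4350 = 0.9906 / 0.4350 = 2.277 h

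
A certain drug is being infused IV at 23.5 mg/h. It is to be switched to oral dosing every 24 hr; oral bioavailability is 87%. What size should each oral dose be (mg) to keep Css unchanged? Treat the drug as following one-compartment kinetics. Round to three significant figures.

To maintain the same Css, the systemic dosing rate must be unchanged: F·D/τ = infusion rate.
D = rate × τ / F = 23.5 × 24 / 0.87 = 648.3 mg

648 mg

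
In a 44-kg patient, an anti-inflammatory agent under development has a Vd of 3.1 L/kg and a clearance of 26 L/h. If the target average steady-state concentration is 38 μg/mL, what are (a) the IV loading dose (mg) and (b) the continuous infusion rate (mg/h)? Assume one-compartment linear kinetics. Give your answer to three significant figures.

(a) 5180 mg; (b) 988 mg/h

Vd(total) = 44 kg × 3.1 L/kg = 136.4 L
Loading dose = Vd × C = 136.4 × 38 = 5183 mg
Infusion rate = 26.00 L/h × 38 mg/L = 988.0 mg/h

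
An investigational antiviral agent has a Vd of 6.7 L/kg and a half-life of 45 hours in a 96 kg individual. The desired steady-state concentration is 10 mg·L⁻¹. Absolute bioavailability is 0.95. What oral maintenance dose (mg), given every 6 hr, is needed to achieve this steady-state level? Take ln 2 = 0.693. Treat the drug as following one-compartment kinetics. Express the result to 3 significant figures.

626 mg

Vd(total) = 96 kg × 6.7 L/kg = 643.2 L
k = 0.693/45 = 0.01540 h⁻¹, so CL = k·Vd = 0.01540 × 643.2 = 9.905 L/h
D = CL × Css × τ / F = 9.905 × 10 × 6 / 0.95 = 625.6 mg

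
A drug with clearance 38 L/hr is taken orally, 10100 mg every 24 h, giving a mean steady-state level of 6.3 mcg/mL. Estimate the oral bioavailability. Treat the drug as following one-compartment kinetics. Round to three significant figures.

F·D/τ = CL·Css at steady state → F = CL·Css·τ / D.
F = 38 × 6.3 × 24 / 10100 = 0.569

0.569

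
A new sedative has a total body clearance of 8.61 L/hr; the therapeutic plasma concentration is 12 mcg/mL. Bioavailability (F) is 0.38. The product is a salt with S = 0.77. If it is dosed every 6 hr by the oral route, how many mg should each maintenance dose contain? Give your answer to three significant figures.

2120 mg

At steady state, dose per interval replaces the amount cleared in that interval: F·S·D/τ = CL·Css.
D = CL × Css × τ / F / S = 8.610 × 12 × 6 / 0.38 / 0.77 = 2119 mg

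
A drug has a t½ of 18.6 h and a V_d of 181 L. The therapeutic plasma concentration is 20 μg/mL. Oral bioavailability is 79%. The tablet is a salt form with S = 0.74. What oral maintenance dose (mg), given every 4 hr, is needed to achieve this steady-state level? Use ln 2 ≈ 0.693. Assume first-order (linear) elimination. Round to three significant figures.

CL = ln 2 · Vd / t½ = 0.693 × 181.0 / 18.6 = 6.744 L/h
D = CL × Css × τ / F / S = 6.744 × 20 × 4 / 0.79 / 0.74 = 922.9 mg

923 mg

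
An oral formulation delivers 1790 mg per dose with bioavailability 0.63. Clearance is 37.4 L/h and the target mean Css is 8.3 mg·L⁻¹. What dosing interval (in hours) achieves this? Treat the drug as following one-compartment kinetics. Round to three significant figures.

F·D/τ = CL·Css → τ = F·D / (CL·Css).
τ = 0.63 × 1790 / (37.4 × 8.3) = 3.633 h

3.63 h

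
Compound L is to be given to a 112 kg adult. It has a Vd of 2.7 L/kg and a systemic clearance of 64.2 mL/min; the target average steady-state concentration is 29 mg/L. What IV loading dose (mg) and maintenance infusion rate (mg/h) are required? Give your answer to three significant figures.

Vd(total) = 112 kg × 2.7 L/kg = 302.4 L
Loading: fill Vd to C_target → 302.4 L × 29 mg/L = 8770 mg
Convert clearance: 64.2 mL/min × 60 min/h ÷ 1000 mL/L = 3.852 L/h
Maintenance: replace elimination → rate = CL × Css = 3.852 × 29 = 111.7 mg/h

(a) 8770 mg; (b) 112 mg/h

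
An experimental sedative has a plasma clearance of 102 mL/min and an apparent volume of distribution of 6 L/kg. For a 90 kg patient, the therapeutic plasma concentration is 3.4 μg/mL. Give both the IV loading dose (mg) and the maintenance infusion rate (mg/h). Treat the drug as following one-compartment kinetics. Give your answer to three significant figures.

Vd = 6 L/kg × 90 kg = 540.0 L
Loading dose = Vd × C = 540.0 × 3.4 = 1836 mg
CL = 102 mL/min × 60/1000 = 6.120 L/h
Infusion rate = 6.120 L/h × 3.4 mg/L = 20.81 mg/h

(a) 1840 mg; (b) 20.8 mg/h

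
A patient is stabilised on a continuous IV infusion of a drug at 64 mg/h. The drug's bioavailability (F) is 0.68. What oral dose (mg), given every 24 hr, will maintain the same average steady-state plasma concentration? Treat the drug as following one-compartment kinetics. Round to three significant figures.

To maintain the same Css, the systemic dosing rate must be unchanged: F·D/τ = infusion rate.
D = rate × τ / F = 64 × 24 / 0.68 = 2259 mg

2260 mg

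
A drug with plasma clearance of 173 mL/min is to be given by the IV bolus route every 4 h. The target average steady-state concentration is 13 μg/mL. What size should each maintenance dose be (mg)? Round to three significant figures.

540 mg

CL = 173 mL/min = 173 × 0.06 = 10.38 L/h
D = CL × Css × τ = 10.38 × 13 × 4 = 539.8 mg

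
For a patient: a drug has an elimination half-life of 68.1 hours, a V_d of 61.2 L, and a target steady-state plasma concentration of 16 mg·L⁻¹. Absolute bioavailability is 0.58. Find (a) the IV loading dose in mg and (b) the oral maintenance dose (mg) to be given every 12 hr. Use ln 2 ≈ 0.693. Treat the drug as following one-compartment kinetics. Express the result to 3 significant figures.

LD = Vd × C = 61.20 × 16 = 979.2 mg
CL = 0.693 × Vd / t½ = 0.693 × 61.20 / 68.1 = 0.6228 L/h
D = CL × Css × τ / F = 0.6228 × 16 × 12 / 0.58 = 206.2 mg

(a) 979 mg; (b) 206 mg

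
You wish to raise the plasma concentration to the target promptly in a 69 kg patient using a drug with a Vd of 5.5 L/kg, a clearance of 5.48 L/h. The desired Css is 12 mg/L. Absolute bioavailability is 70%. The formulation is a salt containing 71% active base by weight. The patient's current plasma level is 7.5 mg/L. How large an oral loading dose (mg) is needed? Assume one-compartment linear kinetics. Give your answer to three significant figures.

Vd(total) = 69 kg × 5.5 L/kg = 379.5 L
Concentration deficit ΔC = 12 − 7.5 = 4.500 mg/L
LD = Vd × ΔC / F / S = 379.5 × 4.500 / 0.7 / 0.71 = 3436 mg

3440 mg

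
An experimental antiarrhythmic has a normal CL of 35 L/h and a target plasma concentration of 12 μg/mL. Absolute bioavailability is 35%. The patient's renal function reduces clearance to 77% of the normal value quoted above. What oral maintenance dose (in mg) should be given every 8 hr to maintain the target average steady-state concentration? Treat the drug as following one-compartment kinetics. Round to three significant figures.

7390 mg

Patient clearance = 0.77 × 35.00 = 26.95 L/h
D = CL × Css × τ / F = 26.95 × 12 × 8 / 0.35 = 7392 mg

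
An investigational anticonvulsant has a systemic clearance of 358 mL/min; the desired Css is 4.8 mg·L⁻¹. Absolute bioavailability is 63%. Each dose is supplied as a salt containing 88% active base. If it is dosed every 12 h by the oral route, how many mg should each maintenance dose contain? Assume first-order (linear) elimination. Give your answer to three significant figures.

2230 mg

CL = 358 mL/min = 358 × 0.06 = 21.48 L/h
D = CL × Css × τ / F / S = 21.48 × 4.8 × 12 / 0.63 / 0.88 = 2232 mg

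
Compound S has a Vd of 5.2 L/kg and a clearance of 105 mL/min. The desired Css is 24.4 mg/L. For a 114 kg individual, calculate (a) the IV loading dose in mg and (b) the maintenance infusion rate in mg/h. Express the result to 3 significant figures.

(a) 14500 mg; (b) 154 mg/h

Vd = 5.2 L/kg × 114 kg = 592.8 L
Loading: fill Vd to C_target → 592.8 L × 24.4 mg/L = 14460 mg
CL = 105 mL/min × 60/1000 = 6.300 L/h
Infusion rate = 6.300 L/h × 24.4 mg/L = 153.7 mg/h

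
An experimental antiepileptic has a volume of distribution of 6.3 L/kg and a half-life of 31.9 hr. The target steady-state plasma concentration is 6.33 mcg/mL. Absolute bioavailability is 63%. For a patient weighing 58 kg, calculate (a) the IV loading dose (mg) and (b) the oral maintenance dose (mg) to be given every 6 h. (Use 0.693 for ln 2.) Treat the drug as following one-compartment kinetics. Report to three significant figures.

(a) 2310 mg; (b) 479 mg

Vd(total) = 58 kg × 6.3 L/kg = 365.4 L
LD = Vd × C = 365.4 × 6.33 = 2313 mg
CL = 0.693 × Vd / t½ = 0.693 × 365.4 / 31.9 = 7.938 L/h
D = CL × Css × τ / F = 7.938 × 6.33 × 6 / 0.63 = 478.5 mg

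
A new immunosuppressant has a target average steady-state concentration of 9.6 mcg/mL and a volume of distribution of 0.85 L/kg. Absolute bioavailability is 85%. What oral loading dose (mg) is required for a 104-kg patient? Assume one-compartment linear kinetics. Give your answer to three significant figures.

Vd = 0.85 L/kg × 104 kg = 88.40 L
LD = Vd × C / F = 88.40 × 9.600 / 0.85 = 998.4 mg

998 mg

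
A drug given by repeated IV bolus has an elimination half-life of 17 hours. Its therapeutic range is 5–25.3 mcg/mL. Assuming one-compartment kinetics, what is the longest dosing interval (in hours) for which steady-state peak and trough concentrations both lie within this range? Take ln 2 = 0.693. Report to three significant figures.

k = 0.693 / t½ = 0.693 / 17 = 0.04076 h⁻¹
Between IV bolus doses, concentration decays as C = C₀·e^(−kτ), so C_peak/C_trough = e^(kτ).
τ_max = ln(C_peak/C_trough) / k = ln(25.3/5) / 0.04076 = 1.621 / 0.04076 = 39.77 h

39.8 h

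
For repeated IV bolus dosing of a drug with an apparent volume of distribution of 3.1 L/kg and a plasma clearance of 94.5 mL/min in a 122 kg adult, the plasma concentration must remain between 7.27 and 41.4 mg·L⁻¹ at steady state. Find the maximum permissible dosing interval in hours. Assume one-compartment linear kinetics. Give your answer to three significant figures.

Total Vd = 3.1 × 122 = 378.2 L
CL = 94.5 mL/min × 60/1000 = 5.670 L/h
k = CL / Vd = 5.670 / 378.2 = 0.01499 h⁻¹
Between IV bolus doses, concentration decays as C = C₀·e^(−kτ), so C_peak/C_trough = e^(kτ).
τ_max = ln(C_peak/C_trough) / k = ln(41.4/7.27) / 0.01499 = 1.740 / 0.01499 = 116.1 h

116 h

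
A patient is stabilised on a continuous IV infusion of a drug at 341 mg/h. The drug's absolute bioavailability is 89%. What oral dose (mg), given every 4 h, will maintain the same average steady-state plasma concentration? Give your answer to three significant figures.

1530 mg

To maintain the same Css, the systemic dosing rate must be unchanged: F·D/τ = infusion rate.
D = rate × τ / F = 341 × 4 / 0.89 = 1533 mg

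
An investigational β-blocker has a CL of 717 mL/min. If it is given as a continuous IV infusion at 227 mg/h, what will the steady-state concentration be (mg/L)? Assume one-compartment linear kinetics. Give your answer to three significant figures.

CL = 717 mL/min = 717 × 0.06 = 43.02 L/h
Css = rate / CL = 227 / 43.02 = 5.277 mg/L

5.28 mg/L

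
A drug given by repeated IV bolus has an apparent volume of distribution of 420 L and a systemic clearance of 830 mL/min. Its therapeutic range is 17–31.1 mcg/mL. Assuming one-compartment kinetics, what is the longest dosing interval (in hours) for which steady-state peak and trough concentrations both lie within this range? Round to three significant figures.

CL = 830 mL/min × 60/1000 = 49.80 L/h
k = CL / Vd = 49.80 / 420.0 = 0.1186 h⁻¹
Between IV bolus doses, concentration decays as C = C₀·e^(−kτ), so C_peak/C_trough = e^(kτ).
τ_max = ln(C_peak/C_trough) / k = ln(31.1/17) / 0.1186 = 0.6040 / 0.1186 = 5.093 h

5.09 h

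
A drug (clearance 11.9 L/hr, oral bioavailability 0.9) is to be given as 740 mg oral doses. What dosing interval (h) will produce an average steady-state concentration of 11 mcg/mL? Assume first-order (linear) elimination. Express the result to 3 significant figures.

F·D/τ = CL·Css → τ = F·D / (CL·Css).
τ = 0.9 × 740 / (11.9 × 11) = 5.088 h

5.09 h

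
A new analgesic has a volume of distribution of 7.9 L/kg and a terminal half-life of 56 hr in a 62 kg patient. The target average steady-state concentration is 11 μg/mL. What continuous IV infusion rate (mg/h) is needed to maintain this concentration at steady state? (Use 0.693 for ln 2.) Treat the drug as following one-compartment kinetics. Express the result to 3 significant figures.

66.7 mg/h

Vd = 7.9 L/kg × 62 kg = 489.8 L
CL = 0.693 × Vd / t½ = 0.693 × 489.8 / 56 = 6.061 L/h
Infusion rate = CL × Css = 6.061 × 11 = 66.67 mg/h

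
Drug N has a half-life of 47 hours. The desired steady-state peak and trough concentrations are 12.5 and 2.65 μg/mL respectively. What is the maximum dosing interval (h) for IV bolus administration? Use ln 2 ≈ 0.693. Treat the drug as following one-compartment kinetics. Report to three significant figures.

k = 0.693 / t½ = 0.693 / 47 = 0.01474 h⁻¹
Between IV bolus doses, concentration decays as C = C₀·e^(−kτ), so C_peak/C_trough = e^(kτ).
τ_max = ln(C_peak/C_trough) / k = ln(12.5/2.65) / 0.01474 = 1.551 / 0.01474 = 105.2 h

105 h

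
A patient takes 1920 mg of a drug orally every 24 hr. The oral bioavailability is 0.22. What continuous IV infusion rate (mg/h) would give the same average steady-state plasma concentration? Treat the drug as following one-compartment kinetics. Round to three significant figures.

17.6 mg/h

Equivalent systemic input: infusion rate = F·D/τ.
Rate = 0.22 × 1920 / 24 = 17.60 mg/h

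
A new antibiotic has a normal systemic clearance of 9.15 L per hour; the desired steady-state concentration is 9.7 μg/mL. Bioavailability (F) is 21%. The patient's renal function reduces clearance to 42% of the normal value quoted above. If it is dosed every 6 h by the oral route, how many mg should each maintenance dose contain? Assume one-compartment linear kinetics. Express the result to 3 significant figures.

1070 mg

Patient clearance = 0.42 × 9.150 = 3.843 L/h
D = CL × Css × τ / F = 3.843 × 9.7 × 6 / 0.21 = 1065 mg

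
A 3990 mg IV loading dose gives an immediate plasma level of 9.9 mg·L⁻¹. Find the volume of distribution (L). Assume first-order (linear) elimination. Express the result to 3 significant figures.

Immediately after an IV bolus, C₀ = Dose / Vd, so Vd = Dose / C₀.
Vd = 3990 / 9.9 = 403.0 L

403 L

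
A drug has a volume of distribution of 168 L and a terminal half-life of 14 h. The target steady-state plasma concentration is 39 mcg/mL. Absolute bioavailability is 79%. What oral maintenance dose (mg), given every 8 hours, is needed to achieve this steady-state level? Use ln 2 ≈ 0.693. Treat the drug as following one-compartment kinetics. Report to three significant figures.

CL = 0.693 × Vd / t½ = 0.693 × 168.0 / 14 = 8.316 L/h
D = CL × Css × τ / F = 8.316 × 39 × 8 / 0.79 = 3284 mg

3280 mg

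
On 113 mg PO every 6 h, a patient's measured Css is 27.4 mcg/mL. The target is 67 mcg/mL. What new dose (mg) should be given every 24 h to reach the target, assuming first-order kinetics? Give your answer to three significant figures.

1110 mg

For first-order elimination, Css ∝ F·D/(CL·τ); F and CL are unchanged, so Css ∝ D/τ.
D₂ = D₁ × (Css,target / Css,current) × (τ₂/τ₁) = 113 × (67/27.4) × (24/6) = 1105 mg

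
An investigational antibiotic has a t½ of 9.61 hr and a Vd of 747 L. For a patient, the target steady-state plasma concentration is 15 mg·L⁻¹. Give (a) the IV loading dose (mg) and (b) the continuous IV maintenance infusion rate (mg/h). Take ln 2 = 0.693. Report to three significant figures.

(a) 11200 mg; (b) 808 mg/h

LD = Vd × C = 747.0 × 15 = 11210 mg
CL = 0.693 × Vd / t½ = 0.693 × 747.0 / 9.61 = 53.87 L/h
Infusion rate = CL × Css = 53.87 × 15 = 808.1 mg/h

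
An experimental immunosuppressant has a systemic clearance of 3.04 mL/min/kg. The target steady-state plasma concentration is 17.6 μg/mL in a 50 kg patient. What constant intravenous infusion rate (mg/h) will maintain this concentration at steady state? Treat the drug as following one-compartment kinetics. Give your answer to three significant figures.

161 mg/h

CL = 3.04 mL/min/kg × 50 kg = 152.0 mL/min = 152.0 × 60/1000 = 9.120 L/h
R₀ = 9.120 × 17.6 = 160.5 mg/h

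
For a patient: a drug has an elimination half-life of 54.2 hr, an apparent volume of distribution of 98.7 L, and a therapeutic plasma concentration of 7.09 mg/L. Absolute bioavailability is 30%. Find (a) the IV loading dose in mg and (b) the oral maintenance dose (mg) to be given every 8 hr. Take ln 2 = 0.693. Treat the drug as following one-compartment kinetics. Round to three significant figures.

(a) 700 mg; (b) 239 mg

LD = Vd × C = 98.70 × 7.09 = 699.8 mg
CL = 0.693 × Vd / t½ = 0.693 × 98.70 / 54.2 = 1.262 L/h
D = CL × Css × τ / F = 1.262 × 7.09 × 8 / 0.3 = 238.6 mg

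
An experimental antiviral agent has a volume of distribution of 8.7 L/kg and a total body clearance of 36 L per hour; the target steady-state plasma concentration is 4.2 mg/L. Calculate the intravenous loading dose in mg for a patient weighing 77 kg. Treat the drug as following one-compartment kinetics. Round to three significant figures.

Vd(total) = 77 kg × 8.7 L/kg = 669.9 L
Loading dose depends on Vd (not clearance): it fills the distribution volume.
LD = Vd × C = 669.9 × 4.200 = 2814 mg

2810 mg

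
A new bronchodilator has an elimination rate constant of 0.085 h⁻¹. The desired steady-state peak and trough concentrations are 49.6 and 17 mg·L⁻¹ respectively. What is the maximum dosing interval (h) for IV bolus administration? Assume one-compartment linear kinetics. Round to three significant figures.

12.6 h

Between IV bolus doses, concentration decays as C = C₀·e^(−kτ), so C_peak/C_trough = e^(kτ).
τ_max = ln(C_peak/C_trough) / k = ln(49.6/17) / 0.08500 = 1.071 / 0.08500 = 12.60 h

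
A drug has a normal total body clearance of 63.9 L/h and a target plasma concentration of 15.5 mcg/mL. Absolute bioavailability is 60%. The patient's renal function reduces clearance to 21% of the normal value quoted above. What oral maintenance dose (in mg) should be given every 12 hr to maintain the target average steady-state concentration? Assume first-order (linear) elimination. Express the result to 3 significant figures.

Patient clearance = 0.21 × 63.90 = 13.42 L/h
At steady state, dose per interval replaces the amount cleared in that interval: F·D/τ = CL·Css.
D = CL × Css × τ / F = 13.42 × 15.5 × 12 / 0.6 = 4160 mg

4160 mg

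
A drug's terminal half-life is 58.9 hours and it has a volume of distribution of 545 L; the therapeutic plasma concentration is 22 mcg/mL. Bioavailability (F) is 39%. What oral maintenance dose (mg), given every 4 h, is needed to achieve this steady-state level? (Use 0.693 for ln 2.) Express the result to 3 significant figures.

k = 0.693/58.9 = 0.01177 h⁻¹, so CL = k·Vd = 0.01177 × 545.0 = 6.415 L/h
D = CL × Css × τ / F = 6.415 × 22 × 4 / 0.39 = 1447 mg

1450 mg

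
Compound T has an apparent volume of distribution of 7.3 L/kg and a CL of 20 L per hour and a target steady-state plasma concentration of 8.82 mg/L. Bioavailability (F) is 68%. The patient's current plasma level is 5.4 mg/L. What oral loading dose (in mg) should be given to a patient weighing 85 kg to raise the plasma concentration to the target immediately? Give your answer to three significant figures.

Total Vd = 7.3 × 85 = 620.5 L
The loading dose fills Vd to the target concentration.
Concentration deficit ΔC = 8.82 − 5.4 = 3.420 mg/L
LD = Vd × ΔC / F = 620.5 × 3.420 / 0.68 = 3121 mg

3120 mg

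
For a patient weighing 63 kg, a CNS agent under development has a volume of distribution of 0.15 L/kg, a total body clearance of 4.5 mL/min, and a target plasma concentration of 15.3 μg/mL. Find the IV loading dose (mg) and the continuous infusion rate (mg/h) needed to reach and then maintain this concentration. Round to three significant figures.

Total Vd = 0.15 × 63 = 9.450 L
LD = Vd · C_target = 9.450 × 15.3 = 144.6 mg
CL = 4.5 mL/min × 60/1000 = 0.2700 L/h
Maintenance: replace elimination → rate = CL × Css = 0.2700 × 15.3 = 4.131 mg/h

(a) 145 mg; (b) 4.13 mg/h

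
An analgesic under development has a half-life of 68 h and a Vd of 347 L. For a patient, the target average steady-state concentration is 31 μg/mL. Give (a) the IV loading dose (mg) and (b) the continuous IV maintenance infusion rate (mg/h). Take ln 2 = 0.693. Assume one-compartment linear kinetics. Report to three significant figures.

LD = Vd × C = 347.0 × 31 = 10760 mg
CL = 0.693 × Vd / t½ = 0.693 × 347.0 / 68 = 3.536 L/h
Infusion rate = CL × Css = 3.536 × 31 = 109.6 mg/h

(a) 10800 mg; (b) 110 mg/h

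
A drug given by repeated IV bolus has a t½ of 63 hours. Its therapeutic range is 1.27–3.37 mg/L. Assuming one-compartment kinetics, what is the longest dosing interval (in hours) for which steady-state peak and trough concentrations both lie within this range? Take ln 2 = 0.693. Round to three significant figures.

88.7 h

k = 0.693 / t½ = 0.693 / 63 = 0.01100 h⁻¹
Between IV bolus doses, concentration decays as C = C₀·e^(−kτ), so C_peak/C_trough = e^(kτ).
τ_max = ln(C_peak/C_trough) / k = ln(3.37/1.27) / 0.01100 = 0.9759 / 0.01100 = 88.72 h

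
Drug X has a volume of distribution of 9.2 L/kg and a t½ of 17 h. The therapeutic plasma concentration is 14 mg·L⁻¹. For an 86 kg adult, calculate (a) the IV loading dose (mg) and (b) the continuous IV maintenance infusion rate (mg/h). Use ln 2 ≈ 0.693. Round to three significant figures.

(a) 11100 mg; (b) 452 mg/h

Vd = 9.2 L/kg × 86 kg = 791.2 L
LD = Vd × C = 791.2 × 14 = 11080 mg
CL = 0.693 × Vd / t½ = 0.693 × 791.2 / 17 = 32.25 L/h
Infusion rate = CL × Css = 32.25 × 14 = 451.5 mg/h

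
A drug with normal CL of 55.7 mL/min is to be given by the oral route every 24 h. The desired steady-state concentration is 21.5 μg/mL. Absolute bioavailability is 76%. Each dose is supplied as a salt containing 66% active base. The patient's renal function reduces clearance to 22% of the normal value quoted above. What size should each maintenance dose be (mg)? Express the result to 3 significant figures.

CL = 55.7 mL/min = 55.7 × 0.06 = 3.342 L/h
Patient clearance = 0.22 × 3.342 = 0.7352 L/h
D = CL × Css × τ / F / S = 0.7352 × 21.5 × 24 / 0.76 / 0.66 = 756.3 mg

756 mg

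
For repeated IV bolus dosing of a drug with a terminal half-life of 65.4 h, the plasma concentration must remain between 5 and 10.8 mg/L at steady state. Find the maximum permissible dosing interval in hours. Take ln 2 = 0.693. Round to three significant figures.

k = 0.693 / t½ = 0.693 / 65.4 = 0.01060 h⁻¹
Between IV bolus doses, concentration decays as C = C₀·e^(−kτ), so C_peak/C_trough = e^(kτ).
τ_max = ln(C_peak/C_trough) / k = ln(10.8/5) / 0.01060 = 0.7701 / 0.01060 = 72.65 h

72.7 h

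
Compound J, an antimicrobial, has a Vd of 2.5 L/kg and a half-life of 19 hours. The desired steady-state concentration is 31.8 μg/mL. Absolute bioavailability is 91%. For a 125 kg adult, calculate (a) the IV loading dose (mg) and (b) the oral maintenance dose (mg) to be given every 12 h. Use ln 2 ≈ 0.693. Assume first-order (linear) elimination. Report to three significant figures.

(a) 9940 mg; (b) 4780 mg

Total Vd = 2.5 × 125 = 312.5 L
LD = Vd × C = 312.5 × 31.8 = 9938 mg
CL = 0.693 × Vd / t½ = 0.693 × 312.5 / 19 = 11.40 L/h
D = CL × Css × τ / F = 11.40 × 31.8 × 12 / 0.91 = 4780 mg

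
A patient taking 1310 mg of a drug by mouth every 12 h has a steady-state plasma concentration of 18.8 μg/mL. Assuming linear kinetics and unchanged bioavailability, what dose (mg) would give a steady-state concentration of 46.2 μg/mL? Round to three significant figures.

For first-order elimination, Css ∝ F·D/(CL·τ); F and CL are unchanged, so Css ∝ D/τ.
D₂ = D₁ × (Css,target / Css,current) = 1310 × 46.2/18.8 = 3219 mg

3220 mg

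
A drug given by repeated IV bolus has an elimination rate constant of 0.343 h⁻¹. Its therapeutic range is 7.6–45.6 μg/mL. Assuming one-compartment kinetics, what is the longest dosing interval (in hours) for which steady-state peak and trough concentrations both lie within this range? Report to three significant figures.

5.22 h

Between IV bolus doses, concentration decays as C = C₀·e^(−kτ), so C_peak/C_trough = e^(kτ).
τ_max = ln(C_peak/C_trough) / k = ln(45.6/7.6) / 0.3430 = 1.792 / 0.3430 = 5.224 h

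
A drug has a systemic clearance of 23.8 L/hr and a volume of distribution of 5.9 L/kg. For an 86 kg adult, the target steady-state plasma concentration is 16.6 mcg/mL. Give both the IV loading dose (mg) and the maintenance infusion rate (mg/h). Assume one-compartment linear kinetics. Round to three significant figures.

Total Vd = 5.9 × 86 = 507.4 L
Loading dose = Vd × C = 507.4 × 16.6 = 8423 mg
Maintenance infusion rate = CL × Css = 23.80 × 16.6 = 395.1 mg/h

(a) 8420 mg; (b) 395 mg/h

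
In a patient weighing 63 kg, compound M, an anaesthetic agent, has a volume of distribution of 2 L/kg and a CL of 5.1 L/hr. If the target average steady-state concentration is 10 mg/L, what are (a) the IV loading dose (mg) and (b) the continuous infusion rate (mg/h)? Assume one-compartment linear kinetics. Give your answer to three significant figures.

Vd = 2 L/kg × 63 kg = 126.0 L
Loading dose = Vd × C = 126.0 × 10 = 1260 mg
Maintenance infusion rate = CL × Css = 5.100 × 10 = 51.00 mg/h

(a) 1260 mg; (b) 51.0 mg/h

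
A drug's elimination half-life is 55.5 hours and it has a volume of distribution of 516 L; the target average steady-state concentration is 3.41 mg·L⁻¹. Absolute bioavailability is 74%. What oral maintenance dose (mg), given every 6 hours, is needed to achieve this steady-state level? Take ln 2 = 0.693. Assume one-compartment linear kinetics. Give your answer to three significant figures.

178 mg

k = 0.693/55.5 = 0.01249 h⁻¹, so CL = k·Vd = 0.01249 × 516.0 = 6.445 L/h
D = CL × Css × τ / F = 6.445 × 3.41 × 6 / 0.74 = 178.2 mg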